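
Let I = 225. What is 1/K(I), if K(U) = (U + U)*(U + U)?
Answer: 1/202500 ≈ 4.9383e-6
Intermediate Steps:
K(U) = 4*U**2 (K(U) = (2*U)*(2*U) = 4*U**2)
1/K(I) = 1/(4*225**2) = 1/(4*50625) = 1/202500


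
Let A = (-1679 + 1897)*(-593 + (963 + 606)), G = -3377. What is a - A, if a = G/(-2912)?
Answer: -619577039/2912 ≈ -2.1277e+5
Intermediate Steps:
a = 3377/2912 (a = -3377/(-2912) = -3377*(-1/2912) = 3377/2912 ≈ 1.1597)
A = 212768 (A = 218*(-593 + 1569) = 218*976 = 212768)
a - A = 3377/2912 - 1*212768 = 3377/2912 - 212768 = -619577039/2912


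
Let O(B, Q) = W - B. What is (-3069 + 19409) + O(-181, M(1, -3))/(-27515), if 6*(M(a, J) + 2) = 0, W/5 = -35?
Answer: 449595094/27515 ≈ 16340.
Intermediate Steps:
W = -175 (W = 5*(-35) = -175)
M(a, J) = -2 (M(a, J) = -2 + (⅙)*0 = -2 + 0 = -2)
O(B, Q) = -175 - B
(-3069 + 19409) + O(-181, M(1, -3))/(-27515) = (-3069 + 19409) + (-175 - 1*(-181))/(-27515) = 16340 + (-175 + 181)*(-1/27515) = 16340 + 6*(-1/27515) = 16340 - 6/27515 = 449595094/27515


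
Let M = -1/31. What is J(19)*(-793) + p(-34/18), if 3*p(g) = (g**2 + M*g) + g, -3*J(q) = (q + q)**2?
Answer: 2875330381/7533 ≈ 3.8170e+5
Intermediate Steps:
M = -1/31 (M = -1*1/31 = -1/31 ≈ -0.032258)
J(q) = -4*q**2/3 (J(q) = -(q + q)**2/3 = -4*q**2/3)
p(g) = g**2/3 + 10*g/31 (p(g) = ((g**2 - g/31) + g)/3 = (g**2 + 30*g/31)/3 = g**2/3 + 10*g/31)
J(19)*(-793) + p(-34/18) = -4/3*19**2*(-793) + (-34/18)*(30 + 31*(-34/18))/93 = -4/3*361*(-793) + (-34*1/18)*(30 + 31*(-34*1/18))/93 = -1444/3*(-793) + (1/93)*(-17/9)*(30 + 31*(-17/9)) = 1145092/3 + (1/93)*(-17/9)*(30 - 527/9) = 1145092/3 + (1/93)*(-17/9)*(-257/9) = 1145092/3 + 4369/7533 = 2875330381/7533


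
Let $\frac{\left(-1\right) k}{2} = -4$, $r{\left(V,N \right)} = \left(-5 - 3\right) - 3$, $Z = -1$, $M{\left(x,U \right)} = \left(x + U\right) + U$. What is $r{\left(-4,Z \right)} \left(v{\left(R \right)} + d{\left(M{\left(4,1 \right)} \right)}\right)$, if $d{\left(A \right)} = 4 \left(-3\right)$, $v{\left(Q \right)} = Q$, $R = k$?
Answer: $44$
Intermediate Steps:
$M{\left(x,U \right)} = x + 2 U$ ($M{\left(x,U \right)} = \left(U + x\right) + U = x + 2 U$)
$r{\left(V,N \right)} = -11$ ($r{\left(V,N \right)} = -8 - 3 = -11$)
$k = 8$ ($k = \left(-2\right) \left(-4\right) = 8$)
$R = 8$
$d{\left(A \right)} = -12$
$r{\left(-4,Z \right)} \left(v{\left(R \right)} + d{\left(M{\left(4,1 \right)} \right)}\right) = - 11 \left(8 - 12\right) = \left(-11\right) \left(-4\right) = 44$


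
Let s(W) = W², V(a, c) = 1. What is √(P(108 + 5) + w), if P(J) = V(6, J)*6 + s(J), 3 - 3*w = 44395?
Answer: I*√18201/3 ≈ 44.97*I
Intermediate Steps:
w = -44392/3 (w = 1 - ⅓*44395 = 1 - 44395/3 = -44392/3 ≈ -14797.)
P(J) = 6 + J² (P(J) = 1*6 + J² = 6 + J²)
√(P(108 + 5) + w) = √((6 + (108 + 5)²) - 44392/3) = √((6 + 113²) - 44392/3) = √((6 + 12769) - 44392/3) = √(12775 - 44392/3) = √(-6067/3) = I*√18201/3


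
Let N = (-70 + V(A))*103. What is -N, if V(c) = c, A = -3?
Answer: 7519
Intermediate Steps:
N = -7519 (N = (-70 - 3)*103 = -73*103 = -7519)
-N = -1*(-7519) = 7519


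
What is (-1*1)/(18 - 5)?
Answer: -1/13 ≈ -0.076923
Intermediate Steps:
(-1*1)/(18 - 5) = -1/13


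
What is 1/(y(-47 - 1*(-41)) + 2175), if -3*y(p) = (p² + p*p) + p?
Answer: 1/2153 ≈ 0.00046447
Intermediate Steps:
y(p) = -2*p²/3 - p/3 (y(p) = -((p² + p*p) + p)/3 = -((p² + p²) + p)/3 = -(2*p² + p)/3 = -(p + 2*p²)/3 = -2*p²/3 - p/3)
1/(y(-47 - 1*(-41)) + 2175) = 1/(-(-47 - 1*(-41))*(1 + 2*(-47 - 1*(-41)))/3 + 2175) = 1/(-(-47 + 41)*(1 + 2*(-47 + 41))/3 + 2175) = 1/(-⅓*(-6)*(1 + 2*(-6)) + 2175) = 1/(-⅓*(-6)*(1 - 12) + 2175) = 1/(-⅓*(-6)*(-11) + 2175) = 1/(-22 + 2175) = 1/2153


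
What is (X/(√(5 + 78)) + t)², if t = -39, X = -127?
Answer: 142372/83 + 9906*√83/83 ≈ 2802.6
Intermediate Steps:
(X/(√(5 + 78)) + t)² = (-127/√(5 + 78) - 39)² = (-127*√83/83 - 39)² = (-39 - 127*√83/83)²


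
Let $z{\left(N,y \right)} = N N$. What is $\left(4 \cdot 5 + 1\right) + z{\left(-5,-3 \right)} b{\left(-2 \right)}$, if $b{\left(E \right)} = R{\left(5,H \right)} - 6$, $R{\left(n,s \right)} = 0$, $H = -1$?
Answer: $-129$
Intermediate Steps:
$z{\left(N,y \right)} = N^{2}$
$b{\left(E \right)} = -6$ ($b{\left(E \right)} = 0 - 6 = -6$)
$\left(4 \cdot 5 + 1\right) + z{\left(-5,-3 \right)} b{\left(-2 \right)} = \left(4 \cdot 5 + 1\right) + \left(-5\right)^{2} \left(-6\right) = \left(20 + 1\right) + 25 \left(-6\right) = 21 - 150 = -129$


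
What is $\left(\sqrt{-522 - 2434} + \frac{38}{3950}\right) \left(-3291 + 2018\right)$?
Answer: $- \frac{24187}{1975} - 2546 i \sqrt{739} \approx -12.247 - 69212.0 i$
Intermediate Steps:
$\left(\sqrt{-522 - 2434} + \frac{38}{3950}\right) \left(-3291 + 2018\right) = \left(\sqrt{-2956} + 38 \cdot \frac{1}{3950}\right) \left(-1273\right) = \left(2 i \sqrt{739} + \frac{19}{1975}\right) \left(-1273\right) = \left(\frac{19}{1975} + 2 i \sqrt{739}\right) \left(-1273\right) = - \frac{24187}{1975} - 2546 i \sqrt{739}$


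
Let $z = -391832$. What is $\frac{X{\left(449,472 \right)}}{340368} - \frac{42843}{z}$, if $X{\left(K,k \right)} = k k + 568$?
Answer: $\frac{911596849}{1190777448} \approx 0.76555$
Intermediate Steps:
$X{\left(K,k \right)} = 568 + k^{2}$ ($X{\left(K,k \right)} = k^{2} + 568 = 568 + k^{2}$)
$\frac{X{\left(449,472 \right)}}{340368} - \frac{42843}{z} = \frac{568 + 472^{2}}{340368} - \frac{42843}{-391832} = \left(568 + 222784\right) \frac{1}{340368} - - \frac{42843}{391832} = 223352 \cdot \frac{1}{340368} + \frac{42843}{391832} = \frac{27919}{42546} + \frac{42843}{391832} = \frac{911596849}{1190777448}$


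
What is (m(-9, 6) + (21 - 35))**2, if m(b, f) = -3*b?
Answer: 169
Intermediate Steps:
(m(-9, 6) + (21 - 35))**2 = (-3*(-9) + (21 - 35))**2 = (27 - 14)**2 = 13**2 = 169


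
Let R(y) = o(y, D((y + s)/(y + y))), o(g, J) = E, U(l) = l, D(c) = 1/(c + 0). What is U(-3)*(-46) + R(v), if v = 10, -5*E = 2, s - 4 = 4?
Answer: 688/5 ≈ 137.60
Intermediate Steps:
s = 8 (s = 4 + 4 = 8)
D(c) = 1/c
E = -2/5 (E = -1/5*2 = -2/5 ≈ -0.40000)
o(g, J) = -2/5
R(y) = -2/5
U(-3)*(-46) + R(v) = -3*(-46) - 2/5 = 138 - 2/5 = 688/5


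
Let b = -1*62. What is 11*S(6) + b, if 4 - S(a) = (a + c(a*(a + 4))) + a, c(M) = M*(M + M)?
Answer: -79350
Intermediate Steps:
b = -62
c(M) = 2*M² (c(M) = M*(2*M) = 2*M²)
S(a) = 4 - 2*a - 2*a²*(4 + a)² (S(a) = 4 - ((a + 2*(a*(a + 4))²) + a) = 4 - ((a + 2*(a*(4 + a))²) + a) = 4 - ((a + 2*(a²*(4 + a)²)) + a) = 4 - ((a + 2*a²*(4 + a)²) + a) = 4 - (2*a + 2*a²*(4 + a)²) = 4 + (-2*a - 2*a²*(4 + a)²) = 4 - 2*a - 2*a²*(4 + a)²)
11*S(6) + b = 11*(4 - 2*6 - 2*6²*(4 + 6)²) - 62 = 11*(4 - 12 - 2*36*10²) - 62 = 11*(4 - 12 - 2*36*100) - 62 = 11*(4 - 12 - 7200) - 62 = 11*(-7208) - 62 = -79288 - 62 = -79350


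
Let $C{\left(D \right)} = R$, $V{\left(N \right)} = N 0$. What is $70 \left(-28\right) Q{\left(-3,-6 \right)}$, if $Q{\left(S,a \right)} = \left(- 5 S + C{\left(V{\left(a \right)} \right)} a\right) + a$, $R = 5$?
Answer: $41160$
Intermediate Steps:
$V{\left(N \right)} = 0$
$C{\left(D \right)} = 5$
$Q{\left(S,a \right)} = - 5 S + 6 a$ ($Q{\left(S,a \right)} = \left(- 5 S + 5 a\right) + a = - 5 S + 6 a$)
$70 \left(-28\right) Q{\left(-3,-6 \right)} = 70 \left(-28\right) \left(\left(-5\right) \left(-3\right) + 6 \left(-6\right)\right) = - 1960 \left(15 - 36\right) = \left(-1960\right) \left(-21\right) = 41160$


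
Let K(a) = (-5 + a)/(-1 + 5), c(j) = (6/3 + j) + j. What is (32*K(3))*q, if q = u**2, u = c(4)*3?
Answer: -14400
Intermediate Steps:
c(j) = 2 + 2*j (c(j) = (6*(1/3) + j) + j = (2 + j) + j = 2 + 2*j)
K(a) = -5/4 + a/4 (K(a) = (-5 + a)/4 = (-5 + a)*(1/4) = -5/4 + a/4)
u = 30 (u = (2 + 2*4)*3 = (2 + 8)*3 = 10*3 = 30)
q = 900 (q = 30**2 = 900)
(32*K(3))*q = (32*(-5/4 + (1/4)*3))*900 = (32*(-5/4 + 3/4))*900 = (32*(-1/2))*900 = -16*900 = -14400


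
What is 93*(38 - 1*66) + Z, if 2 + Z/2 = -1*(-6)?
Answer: -2596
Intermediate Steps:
Z = 8 (Z = -4 + 2*(-1*(-6)) = -4 + 2*6 = -4 + 12 = 8)
93*(38 - 1*66) + Z = 93*(38 - 1*66) + 8 = 93*(38 - 66) + 8 = 93*(-28) + 8 = -2604 + 8 = -2596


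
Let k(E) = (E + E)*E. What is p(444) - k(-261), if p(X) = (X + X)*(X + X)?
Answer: 652302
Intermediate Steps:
k(E) = 2*E**2 (k(E) = (2*E)*E = 2*E**2)
p(X) = 4*X**2 (p(X) = (2*X)*(2*X) = 4*X**2)
p(444) - k(-261) = 4*444**2 - 2*(-261)**2 = 4*197136 - 2*68121 = 788544 - 1*136242 = 788544 - 136242 = 652302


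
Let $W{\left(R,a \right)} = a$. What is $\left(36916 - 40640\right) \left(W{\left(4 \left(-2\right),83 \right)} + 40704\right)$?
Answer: $-151890788$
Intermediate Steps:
$\left(36916 - 40640\right) \left(W{\left(4 \left(-2\right),83 \right)} + 40704\right) = \left(36916 - 40640\right) \left(83 + 40704\right) = \left(-3724\right) 40787 = -151890788$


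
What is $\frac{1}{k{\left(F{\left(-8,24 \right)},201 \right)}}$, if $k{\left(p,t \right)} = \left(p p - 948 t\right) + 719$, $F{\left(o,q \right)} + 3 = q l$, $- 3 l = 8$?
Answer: $- \frac{1}{185340} \approx -5.3955 \cdot 10^{-6}$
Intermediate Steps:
$l = - \frac{8}{3}$ ($l = \left(- \frac{1}{3}\right) 8 = - \frac{8}{3} \approx -2.6667$)
$F{\left(o,q \right)} = -3 - \frac{8 q}{3}$ ($F{\left(o,q \right)} = -3 + q \left(- \frac{8}{3}\right) = -3 - \frac{8 q}{3}$)
$k{\left(p,t \right)} = 719 + p^{2} - 948 t$ ($k{\left(p,t \right)} = \left(p^{2} - 948 t\right) + 719 = 719 + p^{2} - 948 t$)
$\frac{1}{k{\left(F{\left(-8,24 \right)},201 \right)}} = \frac{1}{719 + \left(-3 - 64\right)^{2} - 190548} = \frac{1}{719 + \left(-67\right)^{2} - 190548} = \frac{1}{719 + 4489 - 190548} = \frac{1}{-185340} = - \frac{1}{185340}$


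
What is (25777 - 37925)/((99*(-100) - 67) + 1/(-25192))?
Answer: 306032416/251088665 ≈ 1.2188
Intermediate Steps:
(25777 - 37925)/((99*(-100) - 67) + 1/(-25192)) = -12148/((-9900 - 67) - 1/25192) = -12148/(-9967 - 1/25192) = -12148/(-251088665/25192) = -12148*(-25192/251088665) = 306032416/251088665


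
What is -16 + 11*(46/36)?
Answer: -35/18 ≈ -1.9444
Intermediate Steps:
-16 + 11*(46/36) = -16 + 11*(46*(1/36)) = -16 + 11*(23/18) = -16 + 253/18 = -35/18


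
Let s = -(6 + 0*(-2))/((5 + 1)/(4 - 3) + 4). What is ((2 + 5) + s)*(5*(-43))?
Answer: -1376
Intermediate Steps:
s = -⅗ (s = -(6 + 0)/(6/1 + 4) = -6/(6*1 + 4) = -6/(6 + 4) = -6/10 = -1*⅗ = -⅗ ≈ -0.60000)
((2 + 5) + s)*(5*(-43)) = ((2 + 5) - ⅗)*(5*(-43)) = (7 - ⅗)*(-215) = (32/5)*(-215) = -1376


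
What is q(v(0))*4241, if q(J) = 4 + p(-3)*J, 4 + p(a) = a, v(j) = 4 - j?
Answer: -101784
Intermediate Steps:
p(a) = -4 + a
q(J) = 4 - 7*J (q(J) = 4 + (-4 - 3)*J = 4 - 7*J)
q(v(0))*4241 = (4 - 7*(4 - 1*0))*4241 = (4 - 7*(4 + 0))*4241 = (4 - 7*4)*4241 = (4 - 28)*4241 = -24*4241 = -101784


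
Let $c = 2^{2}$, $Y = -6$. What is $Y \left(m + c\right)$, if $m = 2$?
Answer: $-36$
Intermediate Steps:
$c = 4$
$Y \left(m + c\right) = - 6 \left(2 + 4\right) = \left(-6\right) 6 = -36$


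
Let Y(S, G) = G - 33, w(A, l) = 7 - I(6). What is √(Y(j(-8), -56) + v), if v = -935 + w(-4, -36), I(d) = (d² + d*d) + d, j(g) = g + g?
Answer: I*√1095 ≈ 33.091*I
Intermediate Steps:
j(g) = 2*g
I(d) = d + 2*d² (I(d) = (d² + d²) + d = 2*d² + d = d + 2*d²)
w(A, l) = -71 (w(A, l) = 7 - 6*(1 + 2*6) = 7 - 6*(1 + 12) = 7 - 6*13 = 7 - 1*78 = 7 - 78 = -71)
Y(S, G) = -33 + G
v = -1006 (v = -935 - 71 = -1006)
√(Y(j(-8), -56) + v) = √((-33 - 56) - 1006) = √(-89 - 1006) = √(-1095) = I*√1095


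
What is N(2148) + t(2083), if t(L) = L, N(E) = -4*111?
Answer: 1639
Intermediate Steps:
N(E) = -444
N(2148) + t(2083) = -444 + 2083 = 1639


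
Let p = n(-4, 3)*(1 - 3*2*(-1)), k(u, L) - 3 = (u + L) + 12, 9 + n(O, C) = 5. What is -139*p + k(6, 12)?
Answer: 3925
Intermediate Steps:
n(O, C) = -4 (n(O, C) = -9 + 5 = -4)
k(u, L) = 15 + L + u (k(u, L) = 3 + ((u + L) + 12) = 3 + ((L + u) + 12) = 3 + (12 + L + u) = 15 + L + u)
p = -28 (p = -4*(1 - 3*2*(-1)) = -4*(1 - 6*(-1)) = -4*(1 + 6) = -4*7 = -28)
-139*p + k(6, 12) = -139*(-28) + (15 + 12 + 6) = 3892 + 33 = 3925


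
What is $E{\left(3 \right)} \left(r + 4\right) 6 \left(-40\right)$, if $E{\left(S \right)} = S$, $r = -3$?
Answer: $-720$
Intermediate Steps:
$E{\left(3 \right)} \left(r + 4\right) 6 \left(-40\right) = 3 \left(-3 + 4\right) 6 \left(-40\right) = 3 \cdot 1 \cdot 6 \left(-40\right) = 3 \cdot 6 \left(-40\right) = 18 \left(-40\right) = -720$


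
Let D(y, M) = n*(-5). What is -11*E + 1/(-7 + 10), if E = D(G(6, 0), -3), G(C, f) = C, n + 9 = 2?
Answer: -1154/3 ≈ -384.67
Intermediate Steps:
n = -7 (n = -9 + 2 = -7)
D(y, M) = 35 (D(y, M) = -7*(-5) = 35)
E = 35
-11*E + 1/(-7 + 10) = -11*35 + 1/(-7 + 10) = -385 + 1/3 = -385 + ⅓ = -1154/3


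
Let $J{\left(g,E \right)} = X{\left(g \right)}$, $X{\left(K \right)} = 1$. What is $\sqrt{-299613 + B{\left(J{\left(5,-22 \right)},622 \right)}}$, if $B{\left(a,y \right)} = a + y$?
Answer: $i \sqrt{298990} \approx 546.8 i$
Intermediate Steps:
$J{\left(g,E \right)} = 1$
$\sqrt{-299613 + B{\left(J{\left(5,-22 \right)},622 \right)}} = \sqrt{-299613 + \left(1 + 622\right)} = \sqrt{-299613 + 623} = \sqrt{-298990} = i \sqrt{298990}$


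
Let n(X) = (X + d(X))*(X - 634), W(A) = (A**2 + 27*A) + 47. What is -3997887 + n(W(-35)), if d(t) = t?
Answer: -4198665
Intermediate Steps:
W(A) = 47 + A**2 + 27*A
n(X) = 2*X*(-634 + X) (n(X) = (X + X)*(X - 634) = (2*X)*(-634 + X) = 2*X*(-634 + X))
-3997887 + n(W(-35)) = -3997887 + 2*(47 + (-35)**2 + 27*(-35))*(-634 + (47 + (-35)**2 + 27*(-35))) = -3997887 + 2*(47 + 1225 - 945)*(-634 + (47 + 1225 - 945)) = -3997887 + 2*327*(-634 + 327) = -3997887 + 2*327*(-307) = -3997887 - 200778 = -4198665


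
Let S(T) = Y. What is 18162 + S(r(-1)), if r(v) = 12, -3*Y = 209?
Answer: 54277/3 ≈ 18092.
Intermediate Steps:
Y = -209/3 (Y = -⅓*209 = -209/3 ≈ -69.667)
S(T) = -209/3
18162 + S(r(-1)) = 18162 - 209/3 = 54277/3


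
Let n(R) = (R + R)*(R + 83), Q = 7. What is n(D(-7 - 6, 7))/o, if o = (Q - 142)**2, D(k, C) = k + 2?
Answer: -176/2025 ≈ -0.086914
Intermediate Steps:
D(k, C) = 2 + k
o = 18225 (o = (7 - 142)**2 = (-135)**2 = 18225)
n(R) = 2*R*(83 + R) (n(R) = (2*R)*(83 + R) = 2*R*(83 + R))
n(D(-7 - 6, 7))/o = (2*(2 + (-7 - 6))*(83 + (2 + (-7 - 6))))/18225 = (2*(2 - 13)*(83 + (2 - 13)))*(1/18225) = (2*(-11)*(83 - 11))*(1/18225) = (2*(-11)*72)*(1/18225) = -1584*1/18225 = -176/2025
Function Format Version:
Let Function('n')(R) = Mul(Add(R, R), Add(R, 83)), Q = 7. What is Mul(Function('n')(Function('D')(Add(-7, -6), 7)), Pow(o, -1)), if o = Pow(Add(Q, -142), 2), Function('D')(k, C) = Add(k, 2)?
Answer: Rational(-176, 2025) ≈ -0.086914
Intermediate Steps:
Function('D')(k, C) = Add(2, k)
o = 18225 (o = Pow(Add(7, -142), 2) = Pow(-135, 2) = 18225)
Function('n')(R) = Mul(2, R, Add(83, R)) (Function('n')(R) = Mul(Mul(2, R), Add(83, R)) = Mul(2, R, Add(83, R)))
Mul(Function('n')(Function('D')(Add(-7, -6), 7)), Pow(o, -1)) = Mul(Mul(2, Add(2, Add(-7, -6)), Add(83, Add(2, Add(-7, -6)))), Pow(18225, -1)) = Mul(Mul(2, Add(2, -13), Add(83, Add(2, -13))), Rational(1, 18225)) = Mul(Mul(2, -11, Add(83, -11)), Rational(1, 18225)) = Mul(Mul(2, -11, 72), Rational(1, 18225)) = Mul(-1584, Rational(1, 18225)) = Rational(-176, 2025)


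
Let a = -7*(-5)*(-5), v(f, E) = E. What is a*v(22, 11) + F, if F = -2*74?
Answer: -2073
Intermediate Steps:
F = -148
a = -175 (a = 35*(-5) = -175)
a*v(22, 11) + F = -175*11 - 148 = -1925 - 148 = -2073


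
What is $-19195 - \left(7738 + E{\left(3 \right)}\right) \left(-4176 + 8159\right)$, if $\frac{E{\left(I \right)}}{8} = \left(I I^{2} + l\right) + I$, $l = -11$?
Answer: $-31445065$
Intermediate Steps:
$E{\left(I \right)} = -88 + 8 I + 8 I^{3}$ ($E{\left(I \right)} = 8 \left(\left(I I^{2} - 11\right) + I\right) = 8 \left(\left(I^{3} - 11\right) + I\right) = 8 \left(\left(-11 + I^{3}\right) + I\right) = 8 \left(-11 + I + I^{3}\right) = -88 + 8 I + 8 I^{3}$)
$-19195 - \left(7738 + E{\left(3 \right)}\right) \left(-4176 + 8159\right) = -19195 - \left(7738 + \left(-88 + 8 \cdot 3 + 8 \cdot 3^{3}\right)\right) \left(-4176 + 8159\right) = -19195 - \left(7738 + \left(-88 + 24 + 8 \cdot 27\right)\right) 3983 = -19195 - \left(7738 + \left(-88 + 24 + 216\right)\right) 3983 = -19195 - \left(7738 + 152\right) 3983 = -19195 - 7890 \cdot 3983 = -19195 - 31425870 = -31445065$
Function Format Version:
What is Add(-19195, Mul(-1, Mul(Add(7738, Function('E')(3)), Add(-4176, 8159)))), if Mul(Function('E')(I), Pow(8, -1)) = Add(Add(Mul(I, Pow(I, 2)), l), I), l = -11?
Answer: -31445065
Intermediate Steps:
Function('E')(I) = Add(-88, Mul(8, I), Mul(8, Pow(I, 3))) (Function('E')(I) = Mul(8, Add(Add(Mul(I, Pow(I, 2)), -11), I)) = Mul(8, Add(Add(Pow(I, 3), -11), I)) = Mul(8, Add(Add(-11, Pow(I, 3)), I)) = Mul(8, Add(-11, I, Pow(I, 3))) = Add(-88, Mul(8, I), Mul(8, Pow(I, 3))))
Add(-19195, Mul(-1, Mul(Add(7738, Function('E')(3)), Add(-4176, 8159)))) = Add(-19195, Mul(-1, Mul(Add(7738, Add(-88, Mul(8, 3), Mul(8, Pow(3, 3)))), Add(-4176, 8159)))) = Add(-19195, Mul(-1, Mul(Add(7738, Add(-88, 24, Mul(8, 27))), 3983))) = Add(-19195, Mul(-1, Mul(Add(7738, Add(-88, 24, 216)), 3983))) = Add(-19195, Mul(-1, Mul(Add(7738, 152), 3983))) = Add(-19195, Mul(-1, Mul(7890, 3983))) = Add(-19195, Mul(-1, 31425870)) = Add(-19195, -31425870) = -31445065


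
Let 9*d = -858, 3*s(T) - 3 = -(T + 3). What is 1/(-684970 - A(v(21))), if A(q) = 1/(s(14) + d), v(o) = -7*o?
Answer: -100/68496999 ≈ -1.4599e-6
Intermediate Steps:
s(T) = -T/3 (s(T) = 1 + (-(T + 3))/3 = 1 + (-(3 + T))/3 = 1 + (-3 - T)/3 = 1 + (-1 - T/3) = -T/3)
d = -286/3 (d = (⅑)*(-858) = -286/3 ≈ -95.333)
A(q) = -1/100 (A(q) = 1/(-⅓*14 - 286/3) = 1/(-14/3 - 286/3) = 1/(-100) = -1/100)
1/(-684970 - A(v(21))) = 1/(-684970 - 1*(-1/100)) = 1/(-684970 + 1/100) = 1/(-68496999/100) = -100/68496999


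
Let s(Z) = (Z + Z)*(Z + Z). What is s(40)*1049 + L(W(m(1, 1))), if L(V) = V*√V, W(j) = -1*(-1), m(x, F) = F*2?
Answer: 6713601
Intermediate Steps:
m(x, F) = 2*F
s(Z) = 4*Z² (s(Z) = (2*Z)*(2*Z) = 4*Z²)
W(j) = 1
L(V) = V^(3/2)
s(40)*1049 + L(W(m(1, 1))) = (4*40²)*1049 + 1^(3/2) = (4*1600)*1049 + 1 = 6400*1049 + 1 = 6713600 + 1 = 6713601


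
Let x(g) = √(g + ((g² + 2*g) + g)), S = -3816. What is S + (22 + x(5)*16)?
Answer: -3794 + 48*√5 ≈ -3686.7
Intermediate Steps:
x(g) = √(g² + 4*g) (x(g) = √(g + (g² + 3*g)) = √(g² + 4*g))
S + (22 + x(5)*16) = -3816 + (22 + √(5*(4 + 5))*16) = -3816 + (22 + √(5*9)*16) = -3816 + (22 + √45*16) = -3816 + (22 + (3*√5)*16) = -3816 + (22 + 48*√5) = -3794 + 48*√5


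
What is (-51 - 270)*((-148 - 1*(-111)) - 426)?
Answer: 148623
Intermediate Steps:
(-51 - 270)*((-148 - 1*(-111)) - 426) = -321*((-148 + 111) - 426) = -321*(-37 - 426) = -321*(-463) = 148623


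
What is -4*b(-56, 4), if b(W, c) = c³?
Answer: -256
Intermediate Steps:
-4*b(-56, 4) = -4*4³ = -4*64 = -256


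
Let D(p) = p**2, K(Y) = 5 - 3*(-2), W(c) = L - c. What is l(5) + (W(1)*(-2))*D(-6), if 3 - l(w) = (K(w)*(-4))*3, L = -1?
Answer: 279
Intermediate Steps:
W(c) = -1 - c
K(Y) = 11 (K(Y) = 5 + 6 = 11)
l(w) = 135 (l(w) = 3 - 11*(-4)*3 = 3 - (-44)*3 = 3 - 1*(-132) = 3 + 132 = 135)
l(5) + (W(1)*(-2))*D(-6) = 135 + ((-1 - 1*1)*(-2))*(-6)**2 = 135 + ((-1 - 1)*(-2))*36 = 135 - 2*(-2)*36 = 135 + 4*36 = 135 + 144 = 279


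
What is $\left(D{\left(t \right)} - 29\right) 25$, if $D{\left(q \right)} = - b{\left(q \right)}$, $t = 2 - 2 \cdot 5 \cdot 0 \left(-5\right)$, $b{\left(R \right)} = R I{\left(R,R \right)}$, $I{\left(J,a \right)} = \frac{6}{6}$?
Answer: $-775$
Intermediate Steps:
$I{\left(J,a \right)} = 1$ ($I{\left(J,a \right)} = 6 \cdot \frac{1}{6} = 1$)
$b{\left(R \right)} = R$ ($b{\left(R \right)} = R 1 = R$)
$t = 2$ ($t = 2 - 2 \cdot 0 \left(-5\right) = 2 - 0 = 2 + 0 = 2$)
$D{\left(q \right)} = - q$
$\left(D{\left(t \right)} - 29\right) 25 = \left(\left(-1\right) 2 - 29\right) 25 = \left(-2 - 29\right) 25 = \left(-31\right) 25 = -775$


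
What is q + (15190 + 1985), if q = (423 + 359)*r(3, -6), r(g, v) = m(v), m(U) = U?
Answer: 12483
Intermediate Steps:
r(g, v) = v
q = -4692 (q = (423 + 359)*(-6) = 782*(-6) = -4692)
q + (15190 + 1985) = -4692 + (15190 + 1985) = -4692 + 17175 = 12483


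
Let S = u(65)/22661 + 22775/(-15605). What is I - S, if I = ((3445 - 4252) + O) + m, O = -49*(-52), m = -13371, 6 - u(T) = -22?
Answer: -822428395563/70724981 ≈ -11629.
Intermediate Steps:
u(T) = 28 (u(T) = 6 - 1*(-22) = 6 + 22 = 28)
O = 2548
S = -103133467/70724981 (S = 28/22661 + 22775/(-15605) = 28*(1/22661) + 22775*(-1/15605) = 28/22661 - 4555/3121 = -103133467/70724981 ≈ -1.4582)
I = -11630 (I = ((3445 - 4252) + 2548) - 13371 = (-807 + 2548) - 13371 = 1741 - 13371 = -11630)
I - S = -11630 - 1*(-103133467/70724981) = -11630 + 103133467/70724981 = -822428395563/70724981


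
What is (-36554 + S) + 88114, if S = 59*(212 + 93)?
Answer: 69555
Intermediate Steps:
S = 17995 (S = 59*305 = 17995)
(-36554 + S) + 88114 = (-36554 + 17995) + 88114 = -18559 + 88114 = 69555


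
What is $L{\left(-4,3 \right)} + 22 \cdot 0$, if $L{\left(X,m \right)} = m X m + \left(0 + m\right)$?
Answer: $-33$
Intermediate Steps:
$L{\left(X,m \right)} = m + X m^{2}$ ($L{\left(X,m \right)} = X m m + m = X m^{2} + m = m + X m^{2}$)
$L{\left(-4,3 \right)} + 22 \cdot 0 = 3 \left(1 - 12\right) + 22 \cdot 0 = 3 \left(1 - 12\right) + 0 = 3 \left(-11\right) + 0 = -33 + 0 = -33$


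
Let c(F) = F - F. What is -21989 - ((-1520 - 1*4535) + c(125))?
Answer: -15934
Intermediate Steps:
c(F) = 0
-21989 - ((-1520 - 1*4535) + c(125)) = -21989 - ((-1520 - 1*4535) + 0) = -21989 - ((-1520 - 4535) + 0) = -21989 - (-6055 + 0) = -21989 - 1*(-6055) = -21989 + 6055 = -15934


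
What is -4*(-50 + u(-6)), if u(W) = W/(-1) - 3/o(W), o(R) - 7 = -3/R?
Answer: 888/5 ≈ 177.60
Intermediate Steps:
o(R) = 7 - 3/R
u(W) = -W - 3/(7 - 3/W) (u(W) = W/(-1) - 3/(7 - 3/W) = W*(-1) - 3/(7 - 3/W) = -W - 3/(7 - 3/W))
-4*(-50 + u(-6)) = -4*(-50 - 7*(-6)**2/(-3 + 7*(-6))) = -4*(-50 - 7*36/(-3 - 42)) = -4*(-50 - 7*36/(-45)) = -4*(-50 - 7*36*(-1/45)) = -4*(-50 + 28/5) = -4*(-222/5) = 888/5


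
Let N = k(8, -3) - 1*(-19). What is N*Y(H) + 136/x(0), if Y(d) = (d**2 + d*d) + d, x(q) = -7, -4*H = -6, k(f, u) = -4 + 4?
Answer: 662/7 ≈ 94.571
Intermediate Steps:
k(f, u) = 0
H = 3/2 (H = -1/4*(-6) = 3/2 ≈ 1.5000)
N = 19 (N = 0 - 1*(-19) = 0 + 19 = 19)
Y(d) = d + 2*d**2 (Y(d) = (d**2 + d**2) + d = 2*d**2 + d = d + 2*d**2)
N*Y(H) + 136/x(0) = 19*(3*(1 + 2*(3/2))/2) + 136/(-7) = 19*(3*(1 + 3)/2) + 136*(-1/7) = 19*((3/2)*4) - 136/7 = 19*6 - 136/7 = 114 - 136/7 = 662/7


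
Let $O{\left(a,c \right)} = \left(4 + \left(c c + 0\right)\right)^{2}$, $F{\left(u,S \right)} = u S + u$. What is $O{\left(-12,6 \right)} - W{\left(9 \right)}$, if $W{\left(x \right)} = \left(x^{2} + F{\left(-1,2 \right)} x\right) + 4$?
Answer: $1542$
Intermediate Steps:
$F{\left(u,S \right)} = u + S u$ ($F{\left(u,S \right)} = S u + u = u + S u$)
$W{\left(x \right)} = 4 + x^{2} - 3 x$ ($W{\left(x \right)} = \left(x^{2} + - (1 + 2) x\right) + 4 = \left(x^{2} + \left(-1\right) 3 x\right) + 4 = \left(x^{2} - 3 x\right) + 4 = 4 + x^{2} - 3 x$)
$O{\left(a,c \right)} = \left(4 + c^{2}\right)^{2}$ ($O{\left(a,c \right)} = \left(4 + \left(c^{2} + 0\right)\right)^{2} = \left(4 + c^{2}\right)^{2}$)
$O{\left(-12,6 \right)} - W{\left(9 \right)} = \left(4 + 6^{2}\right)^{2} - \left(4 + 9^{2} - 27\right) = \left(4 + 36\right)^{2} - \left(4 + 81 - 27\right) = 40^{2} - 58 = 1600 - 58 = 1542$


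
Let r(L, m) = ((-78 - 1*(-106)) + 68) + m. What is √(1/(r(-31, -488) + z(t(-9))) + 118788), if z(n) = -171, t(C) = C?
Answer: √37652113009/563 ≈ 344.66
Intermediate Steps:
r(L, m) = 96 + m (r(L, m) = ((-78 + 106) + 68) + m = (28 + 68) + m = 96 + m)
√(1/(r(-31, -488) + z(t(-9))) + 118788) = √(1/((96 - 488) - 171) + 118788) = √(1/(-392 - 171) + 118788) = √(1/(-563) + 118788) = √(-1/563 + 118788) = √(66877643/563) = √37652113009/563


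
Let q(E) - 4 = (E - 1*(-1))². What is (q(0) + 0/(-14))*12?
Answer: 60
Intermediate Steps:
q(E) = 4 + (1 + E)² (q(E) = 4 + (E - 1*(-1))² = 4 + (E + 1)² = 4 + (1 + E)²)
(q(0) + 0/(-14))*12 = ((4 + (1 + 0)²) + 0/(-14))*12 = ((4 + 1²) + 0*(-1/14))*12 = ((4 + 1) + 0)*12 = (5 + 0)*12 = 5*12 = 60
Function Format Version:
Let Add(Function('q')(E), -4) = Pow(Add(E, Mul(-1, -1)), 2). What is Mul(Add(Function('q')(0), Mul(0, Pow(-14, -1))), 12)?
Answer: 60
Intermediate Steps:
Function('q')(E) = Add(4, Pow(Add(1, E), 2)) (Function('q')(E) = Add(4, Pow(Add(E, Mul(-1, -1)), 2)) = Add(4, Pow(Add(E, 1), 2)) = Add(4, Pow(Add(1, E), 2)))
Mul(Add(Function('q')(0), Mul(0, Pow(-14, -1))), 12) = Mul(Add(Add(4, Pow(Add(1, 0), 2)), Mul(0, Pow(-14, -1))), 12) = Mul(Add(Add(4, Pow(1, 2)), Mul(0, Rational(-1, 14))), 12) = Mul(Add(Add(4, 1), 0), 12) = Mul(Add(5, 0), 12) = Mul(5, 12) = 60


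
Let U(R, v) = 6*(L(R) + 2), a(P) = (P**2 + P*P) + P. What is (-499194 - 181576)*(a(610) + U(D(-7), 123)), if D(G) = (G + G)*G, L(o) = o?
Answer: -507452765700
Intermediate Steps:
a(P) = P + 2*P**2 (a(P) = (P**2 + P**2) + P = 2*P**2 + P = P + 2*P**2)
D(G) = 2*G**2 (D(G) = (2*G)*G = 2*G**2)
U(R, v) = 12 + 6*R (U(R, v) = 6*(R + 2) = 6*(2 + R) = 12 + 6*R)
(-499194 - 181576)*(a(610) + U(D(-7), 123)) = (-499194 - 181576)*(610*(1 + 2*610) + (12 + 6*(2*(-7)**2))) = -680770*(610*(1 + 1220) + (12 + 6*(2*49))) = -680770*(610*1221 + (12 + 6*98)) = -680770*(744810 + (12 + 588)) = -680770*(744810 + 600) = -680770*745410 = -507452765700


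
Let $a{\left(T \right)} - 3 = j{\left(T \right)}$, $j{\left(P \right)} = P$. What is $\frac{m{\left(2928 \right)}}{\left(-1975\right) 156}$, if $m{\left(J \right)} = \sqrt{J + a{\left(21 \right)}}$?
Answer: $- \frac{\sqrt{82}}{51350} \approx -0.00017635$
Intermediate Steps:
$a{\left(T \right)} = 3 + T$
$m{\left(J \right)} = \sqrt{24 + J}$ ($m{\left(J \right)} = \sqrt{J + \left(3 + 21\right)} = \sqrt{J + 24} = \sqrt{24 + J}$)
$\frac{m{\left(2928 \right)}}{\left(-1975\right) 156} = \frac{\sqrt{24 + 2928}}{\left(-1975\right) 156} = \frac{\sqrt{2952}}{-308100} = 6 \sqrt{82} \left(- \frac{1}{308100}\right) = - \frac{\sqrt{82}}{51350}$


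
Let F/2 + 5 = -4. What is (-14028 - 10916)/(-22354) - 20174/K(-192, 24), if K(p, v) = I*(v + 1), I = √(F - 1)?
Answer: 12472/11177 + 20174*I*√19/475 ≈ 1.1159 + 185.13*I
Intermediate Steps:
F = -18 (F = -10 + 2*(-4) = -10 - 8 = -18)
I = I*√19 (I = √(-18 - 1) = √(-19) = I*√19 ≈ 4.3589*I)
K(p, v) = I*√19*(1 + v) (K(p, v) = (I*√19)*(v + 1) = (I*√19)*(1 + v) = I*√19*(1 + v))
(-14028 - 10916)/(-22354) - 20174/K(-192, 24) = (-14028 - 10916)/(-22354) - 20174*(-I*√19/(19*(1 + 24))) = -24944*(-1/22354) - 20174*(-I*√19/475) = 12472/11177 - 20174*(-I*√19/475) = 12472/11177 - (-20174)*I*√19/475 = 12472/11177 + 20174*I*√19/475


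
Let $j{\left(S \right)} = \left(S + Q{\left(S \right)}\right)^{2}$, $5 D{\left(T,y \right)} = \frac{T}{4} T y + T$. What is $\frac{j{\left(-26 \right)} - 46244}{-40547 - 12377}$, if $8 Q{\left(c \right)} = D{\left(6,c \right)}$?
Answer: $\frac{4523911}{5292400} \approx 0.85479$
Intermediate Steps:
$D{\left(T,y \right)} = \frac{T}{5} + \frac{y T^{2}}{20}$ ($D{\left(T,y \right)} = \frac{\frac{T}{4} T y + T}{5} = \frac{\frac{T^{2}}{4} y + T}{5} = \frac{\frac{y T^{2}}{4} + T}{5} = \frac{T + \frac{y T^{2}}{4}}{5} = \frac{T}{5} + \frac{y T^{2}}{20}$)
$Q{\left(c \right)} = \frac{3}{20} + \frac{9 c}{40}$ ($Q{\left(c \right)} = \frac{\frac{1}{20} \cdot 6 \left(4 + 6 c\right)}{8} = \frac{\frac{6}{5} + \frac{9 c}{5}}{8} = \frac{3}{20} + \frac{9 c}{40}$)
$j{\left(S \right)} = \left(\frac{3}{20} + \frac{49 S}{40}\right)^{2}$ ($j{\left(S \right)} = \left(S + \left(\frac{3}{20} + \frac{9 S}{40}\right)\right)^{2} = \left(\frac{3}{20} + \frac{49 S}{40}\right)^{2}$)
$\frac{j{\left(-26 \right)} - 46244}{-40547 - 12377} = \frac{\frac{\left(6 + 49 \left(-26\right)\right)^{2}}{1600} - 46244}{-40547 - 12377} = \frac{\frac{\left(6 - 1274\right)^{2}}{1600} - 46244}{-52924} = \left(\frac{\left(-1268\right)^{2}}{1600} - 46244\right) \left(- \frac{1}{52924}\right) = \left(\frac{1}{1600} \cdot 1607824 - 46244\right) \left(- \frac{1}{52924}\right) = \left(\frac{100489}{100} - 46244\right) \left(- \frac{1}{52924}\right) = \left(- \frac{4523911}{100}\right) \left(- \frac{1}{52924}\right) = \frac{4523911}{5292400}$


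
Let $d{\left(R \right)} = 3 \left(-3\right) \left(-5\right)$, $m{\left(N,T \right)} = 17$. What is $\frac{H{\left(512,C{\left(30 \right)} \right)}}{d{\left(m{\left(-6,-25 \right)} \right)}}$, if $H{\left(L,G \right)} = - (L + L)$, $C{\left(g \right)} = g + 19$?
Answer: $- \frac{1024}{45} \approx -22.756$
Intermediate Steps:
$C{\left(g \right)} = 19 + g$
$d{\left(R \right)} = 45$ ($d{\left(R \right)} = \left(-9\right) \left(-5\right) = 45$)
$H{\left(L,G \right)} = - 2 L$
$\frac{H{\left(512,C{\left(30 \right)} \right)}}{d{\left(m{\left(-6,-25 \right)} \right)}} = \frac{\left(-2\right) 512}{45} = \left(-1024\right) \frac{1}{45} = - \frac{1024}{45}$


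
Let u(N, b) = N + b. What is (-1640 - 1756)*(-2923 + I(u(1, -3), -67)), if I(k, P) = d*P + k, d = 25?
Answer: 15621600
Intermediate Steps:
I(k, P) = k + 25*P (I(k, P) = 25*P + k = k + 25*P)
(-1640 - 1756)*(-2923 + I(u(1, -3), -67)) = (-1640 - 1756)*(-2923 + ((1 - 3) + 25*(-67))) = -3396*(-2923 + (-2 - 1675)) = -3396*(-2923 - 1677) = -3396*(-4600) = 15621600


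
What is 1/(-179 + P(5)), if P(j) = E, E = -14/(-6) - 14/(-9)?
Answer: -9/1576 ≈ -0.0057107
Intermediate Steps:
E = 35/9 (E = -14*(-⅙) - 14*(-⅑) = 7/3 + 14/9 = 35/9 ≈ 3.8889)
P(j) = 35/9
1/(-179 + P(5)) = 1/(-179 + 35/9) = 1/(-1576/9) = -9/1576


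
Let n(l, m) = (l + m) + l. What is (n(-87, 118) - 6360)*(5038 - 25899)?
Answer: 133844176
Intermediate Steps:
n(l, m) = m + 2*l
(n(-87, 118) - 6360)*(5038 - 25899) = ((118 + 2*(-87)) - 6360)*(5038 - 25899) = ((118 - 174) - 6360)*(-20861) = (-56 - 6360)*(-20861) = -6416*(-20861) = 133844176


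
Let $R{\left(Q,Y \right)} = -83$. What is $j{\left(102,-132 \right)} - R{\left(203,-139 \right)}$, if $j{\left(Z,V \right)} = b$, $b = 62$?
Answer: $145$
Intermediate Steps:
$j{\left(Z,V \right)} = 62$
$j{\left(102,-132 \right)} - R{\left(203,-139 \right)} = 62 - -83 = 62 + 83 = 145$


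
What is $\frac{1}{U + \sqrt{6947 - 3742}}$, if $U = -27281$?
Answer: $- \frac{27281}{744249756} - \frac{\sqrt{3205}}{744249756} \approx -3.6732 \cdot 10^{-5}$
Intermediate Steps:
$\frac{1}{U + \sqrt{6947 - 3742}} = \frac{1}{-27281 + \sqrt{6947 - 3742}} = \frac{1}{-27281 + \sqrt{3205}}$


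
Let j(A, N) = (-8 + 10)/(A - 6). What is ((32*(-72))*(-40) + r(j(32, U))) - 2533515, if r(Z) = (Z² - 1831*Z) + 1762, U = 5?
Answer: -412315019/169 ≈ -2.4397e+6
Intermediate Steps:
j(A, N) = 2/(-6 + A)
r(Z) = 1762 + Z² - 1831*Z
((32*(-72))*(-40) + r(j(32, U))) - 2533515 = ((32*(-72))*(-40) + (1762 + (2/(-6 + 32))² - 3662/(-6 + 32))) - 2533515 = (-2304*(-40) + (1762 + (2/26)² - 3662/26)) - 2533515 = (92160 + (1762 + (2*(1/26))² - 3662/26)) - 2533515 = (92160 + (1762 + (1/13)² - 1831*1/13)) - 2533515 = (92160 + (1762 + 1/169 - 1831/13)) - 2533515 = (92160 + 273976/169) - 2533515 = 15849016/169 - 2533515 = -412315019/169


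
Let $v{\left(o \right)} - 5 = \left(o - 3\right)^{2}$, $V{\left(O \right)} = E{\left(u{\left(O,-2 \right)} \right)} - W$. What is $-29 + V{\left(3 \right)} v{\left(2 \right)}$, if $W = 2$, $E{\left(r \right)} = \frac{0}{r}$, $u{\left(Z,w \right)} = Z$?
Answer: $-41$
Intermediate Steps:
$E{\left(r \right)} = 0$
$V{\left(O \right)} = -2$ ($V{\left(O \right)} = 0 - 2 = -2$)
$v{\left(o \right)} = 5 + \left(-3 + o\right)^{2}$ ($v{\left(o \right)} = 5 + \left(o - 3\right)^{2} = 5 + \left(-3 + o\right)^{2}$)
$-29 + V{\left(3 \right)} v{\left(2 \right)} = -29 - 2 \left(5 + \left(-3 + 2\right)^{2}\right) = -29 - 2 \left(5 + \left(-1\right)^{2}\right) = -29 - 2 \left(5 + 1\right) = -29 - 12 = -41$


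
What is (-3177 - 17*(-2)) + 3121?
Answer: -22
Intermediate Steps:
(-3177 - 17*(-2)) + 3121 = (-3177 + 34) + 3121 = -3143 + 3121 = -22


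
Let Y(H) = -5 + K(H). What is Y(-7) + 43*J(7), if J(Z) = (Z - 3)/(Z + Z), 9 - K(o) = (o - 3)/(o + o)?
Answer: 109/7 ≈ 15.571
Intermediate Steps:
K(o) = 9 - (-3 + o)/(2*o) (K(o) = 9 - (o - 3)/(o + o) = 9 - (-3 + o)/(2*o))
J(Z) = (-3 + Z)/(2*Z) (J(Z) = (-3 + Z)/((2*Z)) = (-3 + Z)*(1/(2*Z)) = (-3 + Z)/(2*Z))
Y(H) = -5 + (3 + 17*H)/(2*H)
Y(-7) + 43*J(7) = (½)*(3 + 7*(-7))/(-7) + 43*((½)*(-3 + 7)/7) = (½)*(-⅐)*(3 - 49) + 43*((½)*(⅐)*4) = (½)*(-⅐)*(-46) + 43*(2/7) = 23/7 + 86/7 = 109/7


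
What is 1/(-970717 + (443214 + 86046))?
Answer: -1/441457 ≈ -2.2652e-6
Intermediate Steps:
1/(-970717 + (443214 + 86046)) = 1/(-970717 + 529260) = 1/(-441457) = -1/441457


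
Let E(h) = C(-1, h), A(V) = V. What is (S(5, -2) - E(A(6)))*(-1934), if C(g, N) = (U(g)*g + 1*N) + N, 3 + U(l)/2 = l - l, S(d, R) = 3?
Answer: 29010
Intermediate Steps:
U(l) = -6 (U(l) = -6 + 2*(l - l) = -6 + 2*0 = -6 + 0 = -6)
C(g, N) = -6*g + 2*N (C(g, N) = (-6*g + 1*N) + N = (-6*g + N) + N = (N - 6*g) + N = -6*g + 2*N)
E(h) = 6 + 2*h (E(h) = -6*(-1) + 2*h = 6 + 2*h)
(S(5, -2) - E(A(6)))*(-1934) = (3 - (6 + 2*6))*(-1934) = (3 - (6 + 12))*(-1934) = (3 - 1*18)*(-1934) = (3 - 18)*(-1934) = -15*(-1934) = 29010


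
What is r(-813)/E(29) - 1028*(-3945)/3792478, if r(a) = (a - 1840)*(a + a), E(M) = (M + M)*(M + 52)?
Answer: 1364913392747/1484755137 ≈ 919.29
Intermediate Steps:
E(M) = 2*M*(52 + M) (E(M) = (2*M)*(52 + M) = 2*M*(52 + M))
r(a) = 2*a*(-1840 + a) (r(a) = (-1840 + a)*(2*a) = 2*a*(-1840 + a))
r(-813)/E(29) - 1028*(-3945)/3792478 = (2*(-813)*(-1840 - 813))/((2*29*(52 + 29))) - 1028*(-3945)/3792478 = (2*(-813)*(-2653))/((2*29*81)) + 4055460*(1/3792478) = 4313778/4698 + 2027730/1896239 = 4313778*(1/4698) + 2027730/1896239 = 718963/783 + 2027730/1896239 = 1364913392747/1484755137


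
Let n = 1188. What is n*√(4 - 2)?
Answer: 1188*√2 ≈ 1680.1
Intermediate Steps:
n*√(4 - 2) = 1188*√(4 - 2) = 1188*√2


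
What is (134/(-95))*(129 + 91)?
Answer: -5896/19 ≈ -310.32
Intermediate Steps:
(134/(-95))*(129 + 91) = (134*(-1/95))*220 = -134/95*220 = -5896/19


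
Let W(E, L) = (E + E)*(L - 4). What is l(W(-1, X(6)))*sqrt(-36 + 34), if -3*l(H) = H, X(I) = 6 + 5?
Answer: 14*I*sqrt(2)/3 ≈ 6.5997*I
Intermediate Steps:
X(I) = 11
W(E, L) = 2*E*(-4 + L) (W(E, L) = (2*E)*(-4 + L) = 2*E*(-4 + L))
l(H) = -H/3
l(W(-1, X(6)))*sqrt(-36 + 34) = (-2*(-1)*(-4 + 11)/3)*sqrt(-36 + 34) = (-2*(-1)*7/3)*sqrt(-2) = (-1/3*(-14))*(I*sqrt(2)) = 14*(I*sqrt(2))/3 = 14*I*sqrt(2)/3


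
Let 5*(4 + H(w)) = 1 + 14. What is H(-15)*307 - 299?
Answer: -606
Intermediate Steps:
H(w) = -1 (H(w) = -4 + (1 + 14)/5 = -4 + (1/5)*15 = -4 + 3 = -1)
H(-15)*307 - 299 = -1*307 - 299 = -307 - 299 = -606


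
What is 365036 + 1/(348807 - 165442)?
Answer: 66934826141/183365 ≈ 3.6504e+5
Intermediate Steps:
365036 + 1/(348807 - 165442) = 365036 + 1/183365 = 66934826141/183365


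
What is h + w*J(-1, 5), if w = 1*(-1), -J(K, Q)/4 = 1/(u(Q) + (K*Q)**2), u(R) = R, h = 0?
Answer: 2/15 ≈ 0.13333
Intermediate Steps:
J(K, Q) = -4/(Q + K**2*Q**2) (J(K, Q) = -4/(Q + (K*Q)**2) = -4/(Q + K**2*Q**2))
w = -1
h + w*J(-1, 5) = 0 - (-4)/(5*(1 + 5*(-1)**2)) = 0 - (-4)/(5*(1 + 5*1)) = 0 - (-4)/(5*(1 + 5)) = 0 - (-4)/(5*6) = 0 - 1*(-2/15) = 0 + 2/15 = 2/15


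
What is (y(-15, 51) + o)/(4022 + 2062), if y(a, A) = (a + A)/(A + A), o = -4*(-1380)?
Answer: 15641/17238 ≈ 0.90736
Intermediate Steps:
o = 5520
y(a, A) = (A + a)/(2*A) (y(a, A) = (A + a)/((2*A)) = (A + a)*(1/(2*A)) = (A + a)/(2*A))
(y(-15, 51) + o)/(4022 + 2062) = ((½)*(51 - 15)/51 + 5520)/(4022 + 2062) = ((½)*(1/51)*36 + 5520)/6084 = (6/17 + 5520)*(1/6084) = (93846/17)*(1/6084) = 15641/17238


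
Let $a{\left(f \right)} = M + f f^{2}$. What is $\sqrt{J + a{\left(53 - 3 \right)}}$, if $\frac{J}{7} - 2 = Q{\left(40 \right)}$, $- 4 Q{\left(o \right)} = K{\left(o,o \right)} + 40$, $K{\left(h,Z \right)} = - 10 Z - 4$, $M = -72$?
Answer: $\sqrt{125579} \approx 354.37$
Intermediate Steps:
$K{\left(h,Z \right)} = -4 - 10 Z$
$Q{\left(o \right)} = -9 + \frac{5 o}{2}$ ($Q{\left(o \right)} = - \frac{\left(-4 - 10 o\right) + 40}{4} = - \frac{36 - 10 o}{4} = -9 + \frac{5 o}{2}$)
$J = 651$ ($J = 14 + 7 \left(-9 + \frac{5}{2} \cdot 40\right) = 14 + 7 \left(-9 + 100\right) = 14 + 7 \cdot 91 = 14 + 637 = 651$)
$a{\left(f \right)} = -72 + f^{3}$ ($a{\left(f \right)} = -72 + f f^{2} = -72 + f^{3}$)
$\sqrt{J + a{\left(53 - 3 \right)}} = \sqrt{651 - \left(72 - \left(53 - 3\right)^{3}\right)} = \sqrt{651 - \left(72 - 50^{3}\right)} = \sqrt{651 + \left(-72 + 125000\right)} = \sqrt{651 + 124928} = \sqrt{125579}$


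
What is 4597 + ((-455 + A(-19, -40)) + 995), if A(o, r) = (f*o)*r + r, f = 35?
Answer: 31697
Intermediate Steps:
A(o, r) = r + 35*o*r (A(o, r) = (35*o)*r + r = 35*o*r + r = r + 35*o*r)
4597 + ((-455 + A(-19, -40)) + 995) = 4597 + ((-455 - 40*(1 + 35*(-19))) + 995) = 4597 + ((-455 - 40*(1 - 665)) + 995) = 4597 + ((-455 - 40*(-664)) + 995) = 4597 + ((-455 + 26560) + 995) = 4597 + (26105 + 995) = 4597 + 27100 = 31697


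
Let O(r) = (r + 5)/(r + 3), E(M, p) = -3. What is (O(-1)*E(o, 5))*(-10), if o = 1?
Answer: 60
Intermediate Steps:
O(r) = (5 + r)/(3 + r)
(O(-1)*E(o, 5))*(-10) = (((5 - 1)/(3 - 1))*(-3))*(-10) = ((4/2)*(-3))*(-10) = (((1/2)*4)*(-3))*(-10) = (2*(-3))*(-10) = -6*(-10) = 60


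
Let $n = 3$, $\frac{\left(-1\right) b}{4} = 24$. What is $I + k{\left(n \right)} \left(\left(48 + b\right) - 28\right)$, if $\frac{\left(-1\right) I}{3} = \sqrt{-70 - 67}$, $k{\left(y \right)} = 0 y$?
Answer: $- 3 i \sqrt{137} \approx - 35.114 i$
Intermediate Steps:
$b = -96$ ($b = \left(-4\right) 24 = -96$)
$k{\left(y \right)} = 0$
$I = - 3 i \sqrt{137}$ ($I = - 3 \sqrt{-70 - 67} = - 3 \sqrt{-137} = - 3 i \sqrt{137} \approx - 35.114 i$)
$I + k{\left(n \right)} \left(\left(48 + b\right) - 28\right) = - 3 i \sqrt{137} + 0 \left(\left(48 - 96\right) - 28\right) = - 3 i \sqrt{137} + 0 \left(-48 - 28\right) = - 3 i \sqrt{137} + 0 \left(-76\right) = - 3 i \sqrt{137} + 0 = - 3 i \sqrt{137}$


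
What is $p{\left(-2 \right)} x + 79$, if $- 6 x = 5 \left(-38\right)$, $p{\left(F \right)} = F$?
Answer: $\frac{47}{3} \approx 15.667$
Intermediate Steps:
$x = \frac{95}{3}$ ($x = - \frac{5 \left(-38\right)}{6} = \left(- \frac{1}{6}\right) \left(-190\right) = \frac{95}{3} \approx 31.667$)
$p{\left(-2 \right)} x + 79 = \left(-2\right) \frac{95}{3} + 79 = - \frac{190}{3} + 79 = \frac{47}{3}$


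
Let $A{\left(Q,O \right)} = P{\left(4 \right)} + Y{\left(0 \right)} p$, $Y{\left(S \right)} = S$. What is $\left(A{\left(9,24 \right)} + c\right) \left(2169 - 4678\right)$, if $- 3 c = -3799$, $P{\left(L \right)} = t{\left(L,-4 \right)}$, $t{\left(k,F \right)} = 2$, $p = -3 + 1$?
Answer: $- \frac{9546745}{3} \approx -3.1822 \cdot 10^{6}$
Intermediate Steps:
$p = -2$
$P{\left(L \right)} = 2$
$c = \frac{3799}{3}$ ($c = \left(- \frac{1}{3}\right) \left(-3799\right) = \frac{3799}{3} \approx 1266.3$)
$A{\left(Q,O \right)} = 2$ ($A{\left(Q,O \right)} = 2 + 0 \left(-2\right) = 2 + 0 = 2$)
$\left(A{\left(9,24 \right)} + c\right) \left(2169 - 4678\right) = \left(2 + \frac{3799}{3}\right) \left(2169 - 4678\right) = \frac{3805}{3} \left(-2509\right) = - \frac{9546745}{3}$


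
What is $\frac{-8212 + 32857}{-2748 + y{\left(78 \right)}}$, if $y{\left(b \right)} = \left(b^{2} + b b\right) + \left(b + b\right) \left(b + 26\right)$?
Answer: $\frac{8215}{8548} \approx 0.96104$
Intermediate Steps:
$y{\left(b \right)} = 2 b^{2} + 2 b \left(26 + b\right)$ ($y{\left(b \right)} = \left(b^{2} + b^{2}\right) + 2 b \left(26 + b\right) = 2 b^{2} + 2 b \left(26 + b\right)$)
$\frac{-8212 + 32857}{-2748 + y{\left(78 \right)}} = \frac{-8212 + 32857}{-2748 + 4 \cdot 78 \left(13 + 78\right)} = \frac{24645}{-2748 + 4 \cdot 78 \cdot 91} = \frac{24645}{-2748 + 28392} = \frac{24645}{25644} = 24645 \cdot \frac{1}{25644} = \frac{8215}{8548}$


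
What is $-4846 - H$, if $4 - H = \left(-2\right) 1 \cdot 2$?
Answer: $-4854$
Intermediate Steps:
$H = 8$ ($H = 4 - \left(-2\right) 1 \cdot 2 = 4 - \left(-2\right) 2 = 4 - -4 = 4 + 4 = 8$)
$-4846 - H = -4846 - 8 = -4854$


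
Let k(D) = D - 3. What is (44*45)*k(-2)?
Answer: -9900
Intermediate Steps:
k(D) = -3 + D
(44*45)*k(-2) = (44*45)*(-3 - 2) = 1980*(-5) = -9900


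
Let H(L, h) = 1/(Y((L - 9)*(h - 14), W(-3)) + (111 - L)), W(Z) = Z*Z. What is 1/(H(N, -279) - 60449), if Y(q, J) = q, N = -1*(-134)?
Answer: -36648/2215334953 ≈ -1.6543e-5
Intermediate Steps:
N = 134
W(Z) = Z²
H(L, h) = 1/(111 - L + (-14 + h)*(-9 + L)) (H(L, h) = 1/((L - 9)*(h - 14) + (111 - L)) = 1/((-9 + L)*(-14 + h) + (111 - L)) = 1/((-14 + h)*(-9 + L) + (111 - L)) = 1/(111 - L + (-14 + h)*(-9 + L)))
1/(H(N, -279) - 60449) = 1/(1/(237 - 15*134 - 9*(-279) + 134*(-279)) - 60449) = 1/(1/(237 - 2010 + 2511 - 37386) - 60449) = 1/(1/(-36648) - 60449) = 1/(-1/36648 - 60449) = 1/(-2215334953/36648) = -36648/2215334953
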